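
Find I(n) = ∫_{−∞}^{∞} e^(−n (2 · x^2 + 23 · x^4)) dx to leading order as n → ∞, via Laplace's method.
I(n) ~ sqrt(π/(2n))

φ(x) = 2 · x^2 + 23 · x^4 has its unique global minimum at x* = 0 (since φ'(x) = 4x + 92x^3 = 0 only at x = 0 for real x with both coefficients positive, and φ → ∞ as |x| → ∞). At x* = 0, φ(0) = 0 and φ''(0) = 4. Laplace's method then gives
  I(n) ~ sqrt(2π / (n · φ''(0))) · e^(−n φ(0)) = sqrt(2π / (4n)) = sqrt(π/(2n)).
The 23 · x^4 term contributes only at subleading order (an O(1/n) relative correction).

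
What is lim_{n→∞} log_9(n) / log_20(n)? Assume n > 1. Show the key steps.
lim = ln(20) / ln(9) = log_9(20)

Change of base: log_9(n) = ln n / ln 9 and log_20(n) = ln n / ln 20. The ratio is (ln n / ln 9) · (ln 20 / ln n) = ln 20 / ln 9, a constant independent of n. So the limit is ln 20 / ln 9 = log_9(20).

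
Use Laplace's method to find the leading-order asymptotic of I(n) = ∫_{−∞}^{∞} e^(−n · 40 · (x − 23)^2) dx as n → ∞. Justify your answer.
I(n) = sqrt(π/(40n))

Here φ(x) = 40 · (x − 23)^2 has its unique minimum at x* = 23 with φ(x*) = 0 and φ''(x*) = 80. Laplace's method gives
  I(n) ~ e^(−n φ(x*)) · sqrt(2π / (n · φ''(x*))) = sqrt(2π / (80n)) = sqrt(π/(40n)).
This is exact: substituting u = (x − 23)·sqrt(40n) gives I(n) = (1/sqrt(40n)) ∫_{−∞}^{∞} e^(−u^2) du = sqrt(π/(40n)).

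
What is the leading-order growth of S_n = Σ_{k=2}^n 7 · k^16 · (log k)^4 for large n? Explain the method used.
S_n ~ 7 · n^17 · (log n)^4 / 17

By integral comparison, S_n = ∫_1^n 7 · x^16 · (log x)^4 dx + O(n^16 · (log n)^4). For the integral, the leading term of ∫_1^n x^16 (log x)^4 dx is n^17/17 · (log n)^4 (by repeated integration by parts; each step lowers the log-exponent and produces a relatively O(1/log n) correction). Hence S_n ~ 7 · n^17 · (log n)^4 / 17.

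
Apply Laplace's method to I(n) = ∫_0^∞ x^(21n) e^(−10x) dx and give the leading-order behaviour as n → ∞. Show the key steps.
I(n) ~ (sqrt(2π·21n) / 10) · (21n/(10e))^(21n)

Write the integrand as exp(21n ln x − 10x) and set f(x) = 21n ln x − 10x. Then f'(x) = 21n/x − 10 = 0 at x* = 21n/10, and f''(x*) = −21n/x*^2 = −10^2/(21n). Laplace's method (interior maximum) gives
  I(n) ~ e^(f(x*)) · sqrt(2π / |f''(x*)|)
        = exp(21n ln(21n/10) − 21n) · sqrt(2π · 21n / 10^2)
        = (21n/10)^(21n) e^(−21n) · sqrt(2π·21n) / 10
        = (sqrt(2π·21n) / 10) · (21n/(10e))^(21n).
This matches Γ(21n+1)/10^(21n+1) with Stirling applied to Γ.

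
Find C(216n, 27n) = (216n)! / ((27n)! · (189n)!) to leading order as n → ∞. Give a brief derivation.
C(216n, 27n) ~ (16777216/823543)^(27n) · sqrt(4/(7π·27n))

Write N = 27n. Apply Stirling to each factorial:
  (8N)! ~ sqrt(2π·8N) · (8N/e)^(8N),
  N! ~ sqrt(2π N) · (N/e)^N,
  (7N)! ~ sqrt(2π·7N) · (7N/e)^(7N).
The exponential factors combine to (8N)^(8N) / (N^N · (7N)^(7N)) = 8^(8N)/7^(7N) = (8^8/7^7)^N = (16777216/823543)^N.
The square-root prefactors combine to sqrt(2π·8N) / (sqrt(2π N)·sqrt(2π·7N)) = sqrt(8 / (2π·7·N)) = sqrt(4/(7π·27n)).
Substituting N = 27n: C(216n, 27n) ~ (16777216/823543)^(27n) · sqrt(4/(7π·27n)).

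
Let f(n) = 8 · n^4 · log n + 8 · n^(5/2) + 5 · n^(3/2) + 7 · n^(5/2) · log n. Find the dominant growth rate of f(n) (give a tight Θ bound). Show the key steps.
f(n) ∈ Θ(n^4 · log n)

Compare the terms by growth order. For large n, n^a · (log n)^b dominates n^a' · (log n)^b' iff a > a', or (a = a' and b > b'). Ranking the 4 terms shows the dominant one is 8 · n^4 · log n. Hence f(n) ∈ Θ(n^4 · log n).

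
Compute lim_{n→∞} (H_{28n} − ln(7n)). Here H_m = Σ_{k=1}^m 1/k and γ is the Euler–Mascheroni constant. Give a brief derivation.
lim = ln 4 + γ

By Euler-Maclaurin, H_m = ln m + γ + O(1/m). So
  H_{28n} − ln(7n) = ln(28n) + γ − ln(7n) + O(1/n)
                       = ln(28/7) + γ + O(1/n).
Hence the limit is ln(28/7) + γ (= ln 4).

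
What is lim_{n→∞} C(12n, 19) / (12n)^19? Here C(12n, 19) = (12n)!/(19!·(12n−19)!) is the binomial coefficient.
lim = 1/19! = 1/121645100408832000

With N = 12n → ∞: C(N, 19) / N^19 = [N(N−1)…(N−18)] / (19! · N^19) = (1/19!) · 1 · (1 − 1/(12n)) · … · (1 − 18/(12n)). Each factor → 1 as N → ∞, so the limit is 1/19! = 1/121645100408832000.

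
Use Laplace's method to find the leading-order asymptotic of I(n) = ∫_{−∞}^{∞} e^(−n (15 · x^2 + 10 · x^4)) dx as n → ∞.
I(n) ~ sqrt(π/(15n))

φ(x) = 15 · x^2 + 10 · x^4 has its unique global minimum at x* = 0 (since φ'(x) = 30x + 40x^3 = 0 only at x = 0 for real x with both coefficients positive, and φ → ∞ as |x| → ∞). At x* = 0, φ(0) = 0 and φ''(0) = 30. Laplace's method then gives
  I(n) ~ sqrt(2π / (n · φ''(0))) · e^(−n φ(0)) = sqrt(2π / (30n)) = sqrt(π/(15n)).
The 10 · x^4 term contributes only at subleading order (an O(1/n) relative correction).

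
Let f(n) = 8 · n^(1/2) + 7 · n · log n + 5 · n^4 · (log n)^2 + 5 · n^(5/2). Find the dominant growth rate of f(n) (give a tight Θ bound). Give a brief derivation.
f(n) ∈ Θ(n^4 · (log n)^2)

Compare the terms by growth order. For large n, n^a · (log n)^b dominates n^a' · (log n)^b' iff a > a', or (a = a' and b > b'). Ranking the 4 terms shows the dominant one is 5 · n^4 · (log n)^2. Hence f(n) ∈ Θ(n^4 · (log n)^2).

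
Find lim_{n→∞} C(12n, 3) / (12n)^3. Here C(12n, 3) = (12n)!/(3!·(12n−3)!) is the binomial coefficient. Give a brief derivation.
lim = 1/3! = 1/6

With N = 12n → ∞: C(N, 3) / N^3 = [N(N−1)…(N−2)] / (3! · N^3) = (1/3!) · 1 · (1 − 1/(12n)) · (1 − 2/(12n)). Each factor → 1 as N → ∞, so the limit is 1/3! = 1/6.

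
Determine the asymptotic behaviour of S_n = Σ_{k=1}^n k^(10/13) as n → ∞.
S_n ~ (13/23) · n^(23/13)

Integral comparison: Σ_{k=1}^n k^(10/13) = ∫_0^n x^(10/13) dx + O(n^(10/13)). The integral is n^(1 + 10/13) / (1 + 10/13) = n^((10+13)/13) / ((10+13)/13) = (13/23) · n^(23/13).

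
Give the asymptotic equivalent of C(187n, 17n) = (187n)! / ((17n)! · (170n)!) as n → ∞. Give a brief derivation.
C(187n, 17n) ~ (285311670611/10000000000)^(17n) · sqrt(11/(20π·17n))

Write N = 17n. Apply Stirling to each factorial:
  (11N)! ~ sqrt(2π·11N) · (11N/e)^(11N),
  N! ~ sqrt(2π N) · (N/e)^N,
  (10N)! ~ sqrt(2π·10N) · (10N/e)^(10N).
The exponential factors combine to (11N)^(11N) / (N^N · (10N)^(10N)) = 11^(11N)/10^(10N) = (11^11/10^10)^N = (285311670611/10000000000)^N.
The square-root prefactors combine to sqrt(2π·11N) / (sqrt(2π N)·sqrt(2π·10N)) = sqrt(11 / (2π·10·N)) = sqrt(11/(20π·17n)).
Substituting N = 17n: C(187n, 17n) ~ (285311670611/10000000000)^(17n) · sqrt(11/(20π·17n)).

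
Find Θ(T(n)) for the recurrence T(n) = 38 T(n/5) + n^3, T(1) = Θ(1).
T(n) = Θ(n^3)

log_5 38 ≈ 2.260. f(n) = n^3 dominates n^(log_5 38) since 3 > 2.260, and the regularity condition a·f(n/b) = 38·(n/5)^3 = (38/125)·n^3 ≤ c·f(n) holds with c = 38/125 ≈ 0.304 < 1. So this is Case 3: T(n) = Θ(f(n)) = Θ(n^3).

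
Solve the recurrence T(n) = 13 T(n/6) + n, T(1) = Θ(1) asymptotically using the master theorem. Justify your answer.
T(n) = Θ(n^(log_6 13))

Master theorem: compare f(n) = n to n^(log_6 13) where log_6 13 ≈ 1.432. Since 1 < log_6 13, we have f(n) = O(n^(log_6 13 − ε)) for some ε > 0 — Case 1. Hence T(n) = Θ(n^(log_6 13)).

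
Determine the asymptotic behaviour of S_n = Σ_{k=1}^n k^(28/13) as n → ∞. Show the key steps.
S_n ~ (13/41) · n^(41/13)

Integral comparison: Σ_{k=1}^n k^(28/13) = ∫_0^n x^(28/13) dx + O(n^(28/13)). The integral is n^(1 + 28/13) / (1 + 28/13) = n^((28+13)/13) / ((28+13)/13) = (13/41) · n^(41/13).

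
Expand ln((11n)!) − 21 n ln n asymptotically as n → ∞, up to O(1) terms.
ln((11n)!) − 21 n ln n = −10 n ln n + 11(ln 11 − 1) n + (1/2) ln(2π·11n) + O(1/n)

Stirling: ln((11n)!) = 11n ln(11n) − 11n + (1/2) ln(2π·11n) + O(1/n).
Expand 11n ln(11n) = 11n (ln n + ln 11) = 11n ln n + 11n ln 11.
Subtract 21n ln n: leading term is (11 − 21) n ln n = −10 n ln n. The next term is 11n ln 11 − 11n = 11(ln 11 − 1) n. Then the (1/2) ln(2π·11n) correction.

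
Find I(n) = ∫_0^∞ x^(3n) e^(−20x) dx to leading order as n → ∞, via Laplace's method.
I(n) ~ (sqrt(2π·3n) / 20) · (3n/(20e))^(3n)

Write the integrand as exp(3n ln x − 20x) and set f(x) = 3n ln x − 20x. Then f'(x) = 3n/x − 20 = 0 at x* = 3n/20, and f''(x*) = −3n/x*^2 = −20^2/(3n). Laplace's method (interior maximum) gives
  I(n) ~ e^(f(x*)) · sqrt(2π / |f''(x*)|)
        = exp(3n ln(3n/20) − 3n) · sqrt(2π · 3n / 20^2)
        = (3n/20)^(3n) e^(−3n) · sqrt(2π·3n) / 20
        = (sqrt(2π·3n) / 20) · (3n/(20e))^(3n).
This matches Γ(3n+1)/20^(3n+1) with Stirling applied to Γ.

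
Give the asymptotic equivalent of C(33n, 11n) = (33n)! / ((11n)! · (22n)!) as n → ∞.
C(33n, 11n) ~ (27/4)^(11n) · sqrt(3/(4π·11n))

Write N = 11n. Apply Stirling to each factorial:
  (3N)! ~ sqrt(2π·3N) · (3N/e)^(3N),
  N! ~ sqrt(2π N) · (N/e)^N,
  (2N)! ~ sqrt(2π·2N) · (2N/e)^(2N).
The exponential factors combine to (3N)^(3N) / (N^N · (2N)^(2N)) = 3^(3N)/2^(2N) = (3^3/2^2)^N = (27/4)^N.
The square-root prefactors combine to sqrt(2π·3N) / (sqrt(2π N)·sqrt(2π·2N)) = sqrt(3 / (2π·2·N)) = sqrt(3/(4π·11n)).
Substituting N = 11n: C(33n, 11n) ~ (27/4)^(11n) · sqrt(3/(4π·11n)).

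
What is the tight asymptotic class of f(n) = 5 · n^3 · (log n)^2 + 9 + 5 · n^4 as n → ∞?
f(n) ∈ Θ(n^4)

Compare the terms by growth order. For large n, n^a · (log n)^b dominates n^a' · (log n)^b' iff a > a', or (a = a' and b > b'). Ranking the 3 terms shows the dominant one is 5 · n^4. Hence f(n) ∈ Θ(n^4).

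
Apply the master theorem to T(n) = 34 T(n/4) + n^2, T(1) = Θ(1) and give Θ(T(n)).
T(n) = Θ(n^(log_4 34))

Master theorem: compare f(n) = n^2 to n^(log_4 34) where log_4 34 ≈ 2.544. Since 2 < log_4 34, we have f(n) = O(n^(log_4 34 − ε)) for some ε > 0 — Case 1. Hence T(n) = Θ(n^(log_4 34)).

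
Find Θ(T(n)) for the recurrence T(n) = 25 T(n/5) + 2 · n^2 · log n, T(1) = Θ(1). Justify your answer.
T(n) = Θ(n^2 · (log n)^2)

Here log_5 25 = 2 and f(n) = 2 · n^2 · log n = Θ(n^(log_5 25) · (log n)^1). This is the extended Case 2 of the master theorem (f matches the critical exponent up to log factors), giving T(n) = Θ(n^(log_5 25) · (log n)^(1+1)) = Θ(n^2 · (log n)^2).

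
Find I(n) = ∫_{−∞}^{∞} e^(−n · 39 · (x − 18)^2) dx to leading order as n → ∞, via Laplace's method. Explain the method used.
I(n) = sqrt(π/(39n))

Here φ(x) = 39 · (x − 18)^2 has its unique minimum at x* = 18 with φ(x*) = 0 and φ''(x*) = 78. Laplace's method gives
  I(n) ~ e^(−n φ(x*)) · sqrt(2π / (n · φ''(x*))) = sqrt(2π / (78n)) = sqrt(π/(39n)).
This is exact: substituting u = (x − 18)·sqrt(39n) gives I(n) = (1/sqrt(39n)) ∫_{−∞}^{∞} e^(−u^2) du = sqrt(π/(39n)).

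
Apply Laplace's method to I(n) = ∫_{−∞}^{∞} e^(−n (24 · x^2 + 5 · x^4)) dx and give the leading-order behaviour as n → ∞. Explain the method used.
I(n) ~ sqrt(π/(24n))

φ(x) = 24 · x^2 + 5 · x^4 has its unique global minimum at x* = 0 (since φ'(x) = 48x + 20x^3 = 0 only at x = 0 for real x with both coefficients positive, and φ → ∞ as |x| → ∞). At x* = 0, φ(0) = 0 and φ''(0) = 48. Laplace's method then gives
  I(n) ~ sqrt(2π / (n · φ''(0))) · e^(−n φ(0)) = sqrt(2π / (48n)) = sqrt(π/(24n)).
The 5 · x^4 term contributes only at subleading order (an O(1/n) relative correction).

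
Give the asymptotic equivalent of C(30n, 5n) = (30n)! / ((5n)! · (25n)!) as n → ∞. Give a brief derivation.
C(30n, 5n) ~ (46656/3125)^(5n) · sqrt(3/(5π·5n))

Write N = 5n. Apply Stirling to each factorial:
  (6N)! ~ sqrt(2π·6N) · (6N/e)^(6N),
  N! ~ sqrt(2π N) · (N/e)^N,
  (5N)! ~ sqrt(2π·5N) · (5N/e)^(5N).
The exponential factors combine to (6N)^(6N) / (N^N · (5N)^(5N)) = 6^(6N)/5^(5N) = (6^6/5^5)^N = (46656/3125)^N.
The square-root prefactors combine to sqrt(2π·6N) / (sqrt(2π N)·sqrt(2π·5N)) = sqrt(6 / (2π·5·N)) = sqrt(3/(5π·5n)).
Substituting N = 5n: C(30n, 5n) ~ (46656/3125)^(5n) · sqrt(3/(5π·5n)).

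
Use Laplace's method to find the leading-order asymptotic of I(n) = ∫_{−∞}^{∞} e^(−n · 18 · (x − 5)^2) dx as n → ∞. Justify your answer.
I(n) = sqrt(π/(18n))

Here φ(x) = 18 · (x − 5)^2 has its unique minimum at x* = 5 with φ(x*) = 0 and φ''(x*) = 36. Laplace's method gives
  I(n) ~ e^(−n φ(x*)) · sqrt(2π / (n · φ''(x*))) = sqrt(2π / (36n)) = sqrt(π/(18n)).
This is exact: substituting u = (x − 5)·sqrt(18n) gives I(n) = (1/sqrt(18n)) ∫_{−∞}^{∞} e^(−u^2) du = sqrt(π/(18n)).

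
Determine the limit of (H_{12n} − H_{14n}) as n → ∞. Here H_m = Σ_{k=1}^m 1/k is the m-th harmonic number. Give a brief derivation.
lim = ln(12/14) = ln(6/7)

Euler-Maclaurin gives H_m = ln m + γ + 1/(2m) + O(1/m^2). The γ and O(1/m) terms cancel in the difference:
  H_{12n} − H_{14n} = ln(12n) − ln(14n) + O(1/n) = ln(12/14) + O(1/n).
Hence the limit is ln(12/14) = ln(6/7).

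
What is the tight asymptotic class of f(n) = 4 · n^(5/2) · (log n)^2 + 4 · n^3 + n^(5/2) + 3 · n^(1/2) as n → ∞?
f(n) ∈ Θ(n^3)

Compare the terms by growth order. For large n, n^a · (log n)^b dominates n^a' · (log n)^b' iff a > a', or (a = a' and b > b'). Ranking the 4 terms shows the dominant one is 4 · n^3. Hence f(n) ∈ Θ(n^3).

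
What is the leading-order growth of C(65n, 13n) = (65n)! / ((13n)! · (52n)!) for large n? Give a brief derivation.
C(65n, 13n) ~ (3125/256)^(13n) · sqrt(5/(8π·13n))

Write N = 13n. Apply Stirling to each factorial:
  (5N)! ~ sqrt(2π·5N) · (5N/e)^(5N),
  N! ~ sqrt(2π N) · (N/e)^N,
  (4N)! ~ sqrt(2π·4N) · (4N/e)^(4N).
The exponential factors combine to (5N)^(5N) / (N^N · (4N)^(4N)) = 5^(5N)/4^(4N) = (5^5/4^4)^N = (3125/256)^N.
The square-root prefactors combine to sqrt(2π·5N) / (sqrt(2π N)·sqrt(2π·4N)) = sqrt(5 / (2π·4·N)) = sqrt(5/(8π·13n)).
Substituting N = 13n: C(65n, 13n) ~ (3125/256)^(13n) · sqrt(5/(8π·13n)).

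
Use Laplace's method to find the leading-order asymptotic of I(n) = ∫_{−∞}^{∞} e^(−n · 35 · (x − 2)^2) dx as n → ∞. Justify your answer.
I(n) = sqrt(π/(35n))

Here φ(x) = 35 · (x − 2)^2 has its unique minimum at x* = 2 with φ(x*) = 0 and φ''(x*) = 70. Laplace's method gives
  I(n) ~ e^(−n φ(x*)) · sqrt(2π / (n · φ''(x*))) = sqrt(2π / (70n)) = sqrt(π/(35n)).
This is exact: substituting u = (x − 2)·sqrt(35n) gives I(n) = (1/sqrt(35n)) ∫_{−∞}^{∞} e^(−u^2) du = sqrt(π/(35n)).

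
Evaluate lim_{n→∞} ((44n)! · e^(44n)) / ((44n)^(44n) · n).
lim = 0

Stirling: (44n)! ~ sqrt(2π·44n) · (44n/e)^(44n). Hence
  (44n)! · e^(44n) / (44n)^(44n) ~ sqrt(2π·44n).
Dividing by n: sqrt(2π·44n) / n = sqrt(2π·44) · n^((1−2)/2), so the expression behaves like sqrt(2π·44) · n^((1−2)/2) → 0.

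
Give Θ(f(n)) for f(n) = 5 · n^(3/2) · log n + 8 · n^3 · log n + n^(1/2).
f(n) ∈ Θ(n^3 · log n)

Compare the terms by growth order. For large n, n^a · (log n)^b dominates n^a' · (log n)^b' iff a > a', or (a = a' and b > b'). Ranking the 3 terms shows the dominant one is 8 · n^3 · log n. Hence f(n) ∈ Θ(n^3 · log n).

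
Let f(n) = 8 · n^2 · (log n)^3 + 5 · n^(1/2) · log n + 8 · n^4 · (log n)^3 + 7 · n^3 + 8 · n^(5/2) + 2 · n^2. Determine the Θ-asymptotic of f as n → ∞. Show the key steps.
f(n) ∈ Θ(n^4 · (log n)^3)

Compare the terms by growth order. For large n, n^a · (log n)^b dominates n^a' · (log n)^b' iff a > a', or (a = a' and b > b'). Ranking the 6 terms shows the dominant one is 8 · n^4 · (log n)^3. Hence f(n) ∈ Θ(n^4 · (log n)^3).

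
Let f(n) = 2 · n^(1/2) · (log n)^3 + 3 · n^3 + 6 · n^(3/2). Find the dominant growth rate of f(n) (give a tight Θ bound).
f(n) ∈ Θ(n^3)

Compare the terms by growth order. For large n, n^a · (log n)^b dominates n^a' · (log n)^b' iff a > a', or (a = a' and b > b'). Ranking the 3 terms shows the dominant one is 3 · n^3. Hence f(n) ∈ Θ(n^3).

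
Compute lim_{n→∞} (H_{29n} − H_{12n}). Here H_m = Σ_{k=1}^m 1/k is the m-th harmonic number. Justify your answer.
lim = ln(29/12)

Euler-Maclaurin gives H_m = ln m + γ + 1/(2m) + O(1/m^2). The γ and O(1/m) terms cancel in the difference:
  H_{29n} − H_{12n} = ln(29n) − ln(12n) + O(1/n) = ln(29/12) + O(1/n).
Hence the limit is ln(29/12).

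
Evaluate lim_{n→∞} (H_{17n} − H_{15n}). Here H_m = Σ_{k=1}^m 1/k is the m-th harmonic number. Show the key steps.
lim = ln(17/15)

Euler-Maclaurin gives H_m = ln m + γ + 1/(2m) + O(1/m^2). The γ and O(1/m) terms cancel in the difference:
  H_{17n} − H_{15n} = ln(17n) − ln(15n) + O(1/n) = ln(17/15) + O(1/n).
Hence the limit is ln(17/15).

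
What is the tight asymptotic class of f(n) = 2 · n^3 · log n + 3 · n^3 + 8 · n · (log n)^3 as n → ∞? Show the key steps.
f(n) ∈ Θ(n^3 · log n)

Compare the terms by growth order. For large n, n^a · (log n)^b dominates n^a' · (log n)^b' iff a > a', or (a = a' and b > b'). Ranking the 3 terms shows the dominant one is 2 · n^3 · log n. Hence f(n) ∈ Θ(n^3 · log n).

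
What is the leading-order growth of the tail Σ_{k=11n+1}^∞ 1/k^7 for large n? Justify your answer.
Σ_{k>11n} 1/k^7 ~ 1/(6 · (11n)^6)

Compare to the integral: ∫_{11n}^∞ x^(−7) dx = [−x^(−6)/6]_{11n}^∞ = 1/((7−1)·(11n)^6). Euler-Maclaurin then gives
  Σ_{k>11n} 1/k^7 = ∫_{11n}^∞ dx/x^7 − 1/(2·(11n)^7) + O(1/(11n)^8).
(Equivalently this is ζ(7) − Σ_{k≤11n} 1/k^7.)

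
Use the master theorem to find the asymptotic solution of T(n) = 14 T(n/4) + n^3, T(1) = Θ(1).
T(n) = Θ(n^3)

log_4 14 ≈ 1.904. f(n) = n^3 dominates n^(log_4 14) since 3 > 1.904, and the regularity condition a·f(n/b) = 14·(n/4)^3 = (14/64)·n^3 ≤ c·f(n) holds with c = 14/64 ≈ 0.219 < 1. So this is Case 3: T(n) = Θ(f(n)) = Θ(n^3).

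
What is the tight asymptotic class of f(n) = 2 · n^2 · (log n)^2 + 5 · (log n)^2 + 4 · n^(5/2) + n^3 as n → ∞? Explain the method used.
f(n) ∈ Θ(n^3)

Compare the terms by growth order. For large n, n^a · (log n)^b dominates n^a' · (log n)^b' iff a > a', or (a = a' and b > b'). Ranking the 4 terms shows the dominant one is n^3. Hence f(n) ∈ Θ(n^3).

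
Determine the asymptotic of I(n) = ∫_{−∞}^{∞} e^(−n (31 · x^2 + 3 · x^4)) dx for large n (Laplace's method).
I(n) ~ sqrt(π/(31n))

φ(x) = 31 · x^2 + 3 · x^4 has its unique global minimum at x* = 0 (since φ'(x) = 62x + 12x^3 = 0 only at x = 0 for real x with both coefficients positive, and φ → ∞ as |x| → ∞). At x* = 0, φ(0) = 0 and φ''(0) = 62. Laplace's method then gives
  I(n) ~ sqrt(2π / (n · φ''(0))) · e^(−n φ(0)) = sqrt(2π / (62n)) = sqrt(π/(31n)).
The 3 · x^4 term contributes only at subleading order (an O(1/n) relative correction).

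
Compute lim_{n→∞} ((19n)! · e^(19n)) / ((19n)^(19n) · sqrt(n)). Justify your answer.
lim = sqrt(2π·19)

Stirling: (19n)! ~ sqrt(2π·19n) · (19n/e)^(19n). Hence
  (19n)! · e^(19n) / (19n)^(19n) ~ sqrt(2π·19n).
Dividing by sqrt(n): sqrt(2π·19n) / sqrt(n) = sqrt(2π·19) · n^((1−1)/2), so the limit is sqrt(2π·19).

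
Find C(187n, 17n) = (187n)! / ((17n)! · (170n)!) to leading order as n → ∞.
C(187n, 17n) ~ (285311670611/10000000000)^(17n) · sqrt(11/(20π·17n))

Write N = 17n. Apply Stirling to each factorial:
  (11N)! ~ sqrt(2π·11N) · (11N/e)^(11N),
  N! ~ sqrt(2π N) · (N/e)^N,
  (10N)! ~ sqrt(2π·10N) · (10N/e)^(10N).
The exponential factors combine to (11N)^(11N) / (N^N · (10N)^(10N)) = 11^(11N)/10^(10N) = (11^11/10^10)^N = (285311670611/10000000000)^N.
The square-root prefactors combine to sqrt(2π·11N) / (sqrt(2π N)·sqrt(2π·10N)) = sqrt(11 / (2π·10·N)) = sqrt(11/(20π·17n)).
Substituting N = 17n: C(187n, 17n) ~ (285311670611/10000000000)^(17n) · sqrt(11/(20π·17n)).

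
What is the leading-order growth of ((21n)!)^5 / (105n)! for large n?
((21n)!)^5/(105n)! ~ ((2π·21n)^(4/2) / sqrt(5)) · 5^(−5·21n)  →  0

Write N = 21n. Stirling: N! ~ sqrt(2π N)(N/e)^N and (5N)! ~ sqrt(2π·5N)·(5N/e)^(5N).
  (N!)^5/(5N)! ~ (2π N)^(5/2) (N/e)^(5N) / [sqrt(2π·5N) (5N/e)^(5N)]
     = (2π N)^(5/2) / sqrt(2π·5N) · (N/(5N))^(5N)
     = (2π N)^((5−1)/2) / sqrt(5) · 5^(−5N).
Since 5^5 > 1, the factor 5^(−5N) decays exponentially, so the ratio → 0. Substituting N = 21n gives the stated form.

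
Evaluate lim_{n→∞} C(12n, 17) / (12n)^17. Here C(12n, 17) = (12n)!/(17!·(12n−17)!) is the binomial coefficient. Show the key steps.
lim = 1/17! = 1/355687428096000

With N = 12n → ∞: C(N, 17) / N^17 = [N(N−1)…(N−16)] / (17! · N^17) = (1/17!) · 1 · (1 − 1/(12n)) · … · (1 − 16/(12n)). Each factor → 1 as N → ∞, so the limit is 1/17! = 1/355687428096000.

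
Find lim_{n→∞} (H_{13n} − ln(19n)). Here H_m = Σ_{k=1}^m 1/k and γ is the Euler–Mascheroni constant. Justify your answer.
lim = ln(13/19) + γ

By Euler-Maclaurin, H_m = ln m + γ + O(1/m). So
  H_{13n} − ln(19n) = ln(13n) + γ − ln(19n) + O(1/n)
                       = ln(13/19) + γ + O(1/n).
Hence the limit is ln(13/19) + γ.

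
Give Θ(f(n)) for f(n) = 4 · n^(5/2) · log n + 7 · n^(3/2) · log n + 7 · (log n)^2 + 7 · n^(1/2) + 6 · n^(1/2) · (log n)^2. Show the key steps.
f(n) ∈ Θ(n^(5/2) · log n)

Compare the terms by growth order. For large n, n^a · (log n)^b dominates n^a' · (log n)^b' iff a > a', or (a = a' and b > b'). Ranking the 5 terms shows the dominant one is 4 · n^(5/2) · log n. Hence f(n) ∈ Θ(n^(5/2) · log n).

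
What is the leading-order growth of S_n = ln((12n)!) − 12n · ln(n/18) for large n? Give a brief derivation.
S_n ~ 12n · (ln 216 − 1) + O(ln n)

Stirling: ln((12n)!) = 12n ln(12n) − 12n + O(ln n).
  S_n = 12n ln(12n) − 12n − 12n ln(n/18) + O(ln n)
      = 12n ln(12n) − 12n ln n + 12n ln 18 − 12n + O(ln n)
      = 12n ln 12 + 12n ln 18 − 12n + O(ln n)
      = 12n (ln 216 − 1) + O(ln n).
Numerically ln(216) − 1 ≈ 4.3753.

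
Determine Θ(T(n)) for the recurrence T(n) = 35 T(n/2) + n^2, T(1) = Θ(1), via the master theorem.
T(n) = Θ(n^(log_2 35))

Master theorem: compare f(n) = n^2 to n^(log_2 35) where log_2 35 ≈ 5.129. Since 2 < log_2 35, we have f(n) = O(n^(log_2 35 − ε)) for some ε > 0 — Case 1. Hence T(n) = Θ(n^(log_2 35)).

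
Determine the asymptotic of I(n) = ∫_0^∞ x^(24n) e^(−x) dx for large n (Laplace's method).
I(n) ~ sqrt(2π·24n) · (24n/e)^(24n)

Write the integrand as exp(24n ln x − x) and set f(x) = 24n ln x − x. Then f'(x) = 24n/x − 1 = 0 at x* = 24n, and f''(x*) = −24n/x*^2 = −1/(24n). Laplace's method (interior maximum) gives
  I(n) ~ e^(f(x*)) · sqrt(2π / |f''(x*)|)
        = exp(24n ln(24n) − 24n) · sqrt(2π · 24n)
        = (24n)^(24n) e^(−24n) · sqrt(2π·24n)
        = sqrt(2π·24n) · (24n/e)^(24n).
This matches Γ(24n+1) with Stirling applied to Γ.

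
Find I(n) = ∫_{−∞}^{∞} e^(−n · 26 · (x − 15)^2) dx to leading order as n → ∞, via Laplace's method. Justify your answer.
I(n) = sqrt(π/(26n))

Here φ(x) = 26 · (x − 15)^2 has its unique minimum at x* = 15 with φ(x*) = 0 and φ''(x*) = 52. Laplace's method gives
  I(n) ~ e^(−n φ(x*)) · sqrt(2π / (n · φ''(x*))) = sqrt(2π / (52n)) = sqrt(π/(26n)).
This is exact: substituting u = (x − 15)·sqrt(26n) gives I(n) = (1/sqrt(26n)) ∫_{−∞}^{∞} e^(−u^2) du = sqrt(π/(26n)).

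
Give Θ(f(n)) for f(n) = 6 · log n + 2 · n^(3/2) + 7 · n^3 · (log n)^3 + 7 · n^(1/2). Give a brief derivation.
f(n) ∈ Θ(n^3 · (log n)^3)

Compare the terms by growth order. For large n, n^a · (log n)^b dominates n^a' · (log n)^b' iff a > a', or (a = a' and b > b'). Ranking the 4 terms shows the dominant one is 7 · n^3 · (log n)^3. Hence f(n) ∈ Θ(n^3 · (log n)^3).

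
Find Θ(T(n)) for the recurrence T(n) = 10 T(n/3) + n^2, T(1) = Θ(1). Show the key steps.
T(n) = Θ(n^(log_3 10))

Master theorem: compare f(n) = n^2 to n^(log_3 10) where log_3 10 ≈ 2.096. Since 2 < log_3 10, we have f(n) = O(n^(log_3 10 − ε)) for some ε > 0 — Case 1. Hence T(n) = Θ(n^(log_3 10)).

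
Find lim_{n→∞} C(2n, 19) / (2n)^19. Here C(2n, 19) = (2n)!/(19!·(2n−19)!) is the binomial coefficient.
lim = 1/19! = 1/121645100408832000

With N = 2n → ∞: C(N, 19) / N^19 = [N(N−1)…(N−18)] / (19! · N^19) = (1/19!) · 1 · (1 − 1/(2n)) · … · (1 − 18/(2n)). Each factor → 1 as N → ∞, so the limit is 1/19! = 1/121645100408832000.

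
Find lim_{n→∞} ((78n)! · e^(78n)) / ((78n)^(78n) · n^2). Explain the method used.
lim = 0

Stirling: (78n)! ~ sqrt(2π·78n) · (78n/e)^(78n). Hence
  (78n)! · e^(78n) / (78n)^(78n) ~ sqrt(2π·78n).
Dividing by n^2: sqrt(2π·78n) / n^2 = sqrt(2π·78) · n^((1−4)/2), so the expression behaves like sqrt(2π·78) · n^((1−4)/2) → 0.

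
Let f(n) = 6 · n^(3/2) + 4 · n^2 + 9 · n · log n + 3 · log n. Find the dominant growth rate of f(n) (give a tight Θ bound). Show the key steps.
f(n) ∈ Θ(n^2)

Compare the terms by growth order. For large n, n^a · (log n)^b dominates n^a' · (log n)^b' iff a > a', or (a = a' and b > b'). Ranking the 4 terms shows the dominant one is 4 · n^2. Hence f(n) ∈ Θ(n^2).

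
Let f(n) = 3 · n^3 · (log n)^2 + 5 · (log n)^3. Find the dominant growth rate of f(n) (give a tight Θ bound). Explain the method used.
f(n) ∈ Θ(n^3 · (log n)^2)

Compare the terms by growth order. For large n, n^a · (log n)^b dominates n^a' · (log n)^b' iff a > a', or (a = a' and b > b'). Ranking the 2 terms shows the dominant one is 3 · n^3 · (log n)^2. Hence f(n) ∈ Θ(n^3 · (log n)^2).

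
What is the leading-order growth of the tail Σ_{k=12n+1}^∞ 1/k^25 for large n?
Σ_{k>12n} 1/k^25 ~ 1/(24 · (12n)^24)

Compare to the integral: ∫_{12n}^∞ x^(−25) dx = [−x^(−24)/24]_{12n}^∞ = 1/((25−1)·(12n)^24). Euler-Maclaurin then gives
  Σ_{k>12n} 1/k^25 = ∫_{12n}^∞ dx/x^25 − 1/(2·(12n)^25) + O(1/(12n)^26).
(Equivalently this is ζ(25) − Σ_{k≤12n} 1/k^25.)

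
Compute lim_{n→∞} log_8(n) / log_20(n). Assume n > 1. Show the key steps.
lim = ln(20) / ln(8) = log_8(20)

Change of base: log_8(n) = ln n / ln 8 and log_20(n) = ln n / ln 20. The ratio is (ln n / ln 8) · (ln 20 / ln n) = ln 20 / ln 8, a constant independent of n. So the limit is ln 20 / ln 8 = log_8(20).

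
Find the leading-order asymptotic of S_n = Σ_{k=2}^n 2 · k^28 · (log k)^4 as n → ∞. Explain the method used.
S_n ~ 2 · n^29 · (log n)^4 / 29

By integral comparison, S_n = ∫_1^n 2 · x^28 · (log x)^4 dx + O(n^28 · (log n)^4). For the integral, the leading term of ∫_1^n x^28 (log x)^4 dx is n^29/29 · (log n)^4 (by repeated integration by parts; each step lowers the log-exponent and produces a relatively O(1/log n) correction). Hence S_n ~ 2 · n^29 · (log n)^4 / 29.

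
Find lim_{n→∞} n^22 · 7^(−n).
lim = 0

Exponentials with base > 1 dominate every fixed polynomial: for any fixed c, n^c / 7^n → 0 as n → ∞ (e.g. by the ratio test, or by writing 7^n = e^(n ln 7) and noting e^(n ln 7) / n^c → ∞). Hence n^22 · 7^(−n) = n^22 / 7^n → 0.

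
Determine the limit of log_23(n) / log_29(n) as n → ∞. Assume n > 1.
lim = ln(29) / ln(23) = log_23(29)

Change of base: log_23(n) = ln n / ln 23 and log_29(n) = ln n / ln 29. The ratio is (ln n / ln 23) · (ln 29 / ln n) = ln 29 / ln 23, a constant independent of n. So the limit is ln 29 / ln 23 = log_23(29).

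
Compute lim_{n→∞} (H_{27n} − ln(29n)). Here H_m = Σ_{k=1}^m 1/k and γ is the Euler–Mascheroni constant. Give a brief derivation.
lim = ln(27/29) + γ

By Euler-Maclaurin, H_m = ln m + γ + O(1/m). So
  H_{27n} − ln(29n) = ln(27n) + γ − ln(29n) + O(1/n)
                       = ln(27/29) + γ + O(1/n).
Hence the limit is ln(27/29) + γ.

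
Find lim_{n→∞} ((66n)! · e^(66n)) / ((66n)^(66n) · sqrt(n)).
lim = sqrt(2π·66)

Stirling: (66n)! ~ sqrt(2π·66n) · (66n/e)^(66n). Hence
  (66n)! · e^(66n) / (66n)^(66n) ~ sqrt(2π·66n).
Dividing by sqrt(n): sqrt(2π·66n) / sqrt(n) = sqrt(2π·66) · n^((1−1)/2), so the limit is sqrt(2π·66).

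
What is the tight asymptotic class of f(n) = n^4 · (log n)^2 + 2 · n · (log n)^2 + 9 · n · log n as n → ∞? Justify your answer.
f(n) ∈ Θ(n^4 · (log n)^2)

Compare the terms by growth order. For large n, n^a · (log n)^b dominates n^a' · (log n)^b' iff a > a', or (a = a' and b > b'). Ranking the 3 terms shows the dominant one is n^4 · (log n)^2. Hence f(n) ∈ Θ(n^4 · (log n)^2).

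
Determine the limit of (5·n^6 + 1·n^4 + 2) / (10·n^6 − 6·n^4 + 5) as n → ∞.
lim = 5/10 = 1/2

For large n the leading n^6 terms dominate both numerator and denominator. Dividing top and bottom by n^6, every other term tends to 0, leaving 5/10 = 1/2.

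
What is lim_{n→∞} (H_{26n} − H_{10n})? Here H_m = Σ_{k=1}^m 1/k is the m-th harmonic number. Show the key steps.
lim = ln(26/10) = ln(13/5)

Euler-Maclaurin gives H_m = ln m + γ + 1/(2m) + O(1/m^2). The γ and O(1/m) terms cancel in the difference:
  H_{26n} − H_{10n} = ln(26n) − ln(10n) + O(1/n) = ln(26/10) + O(1/n).
Hence the limit is ln(26/10) = ln(13/5).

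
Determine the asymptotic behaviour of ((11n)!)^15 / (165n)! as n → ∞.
((11n)!)^15/(165n)! ~ ((2π·11n)^(14/2) / sqrt(15)) · 15^(−15·11n)  →  0

Write N = 11n. Stirling: N! ~ sqrt(2π N)(N/e)^N and (15N)! ~ sqrt(2π·15N)·(15N/e)^(15N).
  (N!)^15/(15N)! ~ (2π N)^(15/2) (N/e)^(15N) / [sqrt(2π·15N) (15N/e)^(15N)]
     = (2π N)^(15/2) / sqrt(2π·15N) · (N/(15N))^(15N)
     = (2π N)^((15−1)/2) / sqrt(15) · 15^(−15N).
Since 15^15 > 1, the factor 15^(−15N) decays exponentially, so the ratio → 0. Substituting N = 11n gives the stated form.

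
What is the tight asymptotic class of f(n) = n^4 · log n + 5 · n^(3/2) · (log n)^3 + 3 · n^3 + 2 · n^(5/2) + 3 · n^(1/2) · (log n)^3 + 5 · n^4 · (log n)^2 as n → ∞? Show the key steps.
f(n) ∈ Θ(n^4 · (log n)^2)

Compare the terms by growth order. For large n, n^a · (log n)^b dominates n^a' · (log n)^b' iff a > a', or (a = a' and b > b'). Ranking the 6 terms shows the dominant one is 5 · n^4 · (log n)^2. Hence f(n) ∈ Θ(n^4 · (log n)^2).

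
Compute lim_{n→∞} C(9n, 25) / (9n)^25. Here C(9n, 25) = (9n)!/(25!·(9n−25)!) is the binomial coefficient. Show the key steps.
lim = 1/25! = 1/15511210043330985984000000

With N = 9n → ∞: C(N, 25) / N^25 = [N(N−1)…(N−24)] / (25! · N^25) = (1/25!) · 1 · (1 − 1/(9n)) · … · (1 − 24/(9n)). Each factor → 1 as N → ∞, so the limit is 1/25! = 1/15511210043330985984000000.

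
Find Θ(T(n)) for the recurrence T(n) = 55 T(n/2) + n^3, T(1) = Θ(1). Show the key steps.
T(n) = Θ(n^(log_2 55))

Master theorem: compare f(n) = n^3 to n^(log_2 55) where log_2 55 ≈ 5.781. Since 3 < log_2 55, we have f(n) = O(n^(log_2 55 − ε)) for some ε > 0 — Case 1. Hence T(n) = Θ(n^(log_2 55)).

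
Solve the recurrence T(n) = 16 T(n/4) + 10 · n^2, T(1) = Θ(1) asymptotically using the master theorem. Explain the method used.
T(n) = Θ(n^2 log n)

log_4 16 = 2, and f(n) = 10 · n^2 = Θ(n^(log_4 16)). This is Case 2 of the master theorem: T(n) = Θ(f(n) · log n) = Θ(n^2 log n).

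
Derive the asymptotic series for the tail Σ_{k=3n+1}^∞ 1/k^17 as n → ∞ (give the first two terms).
Σ_{k>3n} 1/k^17 = 1/(16 · (3n)^16) − 1/(2 · (3n)^17) + O(1/(3n)^18)

Compare to the integral: ∫_{3n}^∞ x^(−17) dx = [−x^(−16)/16]_{3n}^∞ = 1/((17−1)·(3n)^16). The Euler-Maclaurin correction adds −f(3n)/2 = −1/(2·(3n)^17). Euler-Maclaurin then gives
  Σ_{k>3n} 1/k^17 = ∫_{3n}^∞ dx/x^17 − 1/(2·(3n)^17) + O(1/(3n)^18).
(Equivalently this is ζ(17) − Σ_{k≤3n} 1/k^17.)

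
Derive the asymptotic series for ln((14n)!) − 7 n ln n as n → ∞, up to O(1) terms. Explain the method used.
ln((14n)!) − 7 n ln n = 7 n ln n + 14(ln 14 − 1) n + (1/2) ln(2π·14n) + O(1/n)

Stirling: ln((14n)!) = 14n ln(14n) − 14n + (1/2) ln(2π·14n) + O(1/n).
Expand 14n ln(14n) = 14n (ln n + ln 14) = 14n ln n + 14n ln 14.
Subtract 7n ln n: leading term is (14 − 7) n ln n = 7 n ln n. The next term is 14n ln 14 − 14n = 14(ln 14 − 1) n. Then the (1/2) ln(2π·14n) correction.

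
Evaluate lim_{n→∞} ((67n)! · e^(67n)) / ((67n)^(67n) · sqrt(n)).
lim = sqrt(2π·67)

Stirling: (67n)! ~ sqrt(2π·67n) · (67n/e)^(67n). Hence
  (67n)! · e^(67n) / (67n)^(67n) ~ sqrt(2π·67n).
Dividing by sqrt(n): sqrt(2π·67n) / sqrt(n) = sqrt(2π·67) · n^((1−1)/2), so the limit is sqrt(2π·67).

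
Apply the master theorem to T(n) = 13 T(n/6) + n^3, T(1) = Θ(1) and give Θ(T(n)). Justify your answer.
T(n) = Θ(n^3)

log_6 13 ≈ 1.432. f(n) = n^3 dominates n^(log_6 13) since 3 > 1.432, and the regularity condition a·f(n/b) = 13·(n/6)^3 = (13/216)·n^3 ≤ c·f(n) holds with c = 13/216 ≈ 0.0602 < 1. So this is Case 3: T(n) = Θ(f(n)) = Θ(n^3).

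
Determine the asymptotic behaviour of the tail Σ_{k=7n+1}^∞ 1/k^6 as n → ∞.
Σ_{k>7n} 1/k^6 ~ 1/(5 · (7n)^5)

Compare to the integral: ∫_{7n}^∞ x^(−6) dx = [−x^(−5)/5]_{7n}^∞ = 1/((6−1)·(7n)^5). Euler-Maclaurin then gives
  Σ_{k>7n} 1/k^6 = ∫_{7n}^∞ dx/x^6 − 1/(2·(7n)^6) + O(1/(7n)^7).
(Equivalently this is ζ(6) − Σ_{k≤7n} 1/k^6.)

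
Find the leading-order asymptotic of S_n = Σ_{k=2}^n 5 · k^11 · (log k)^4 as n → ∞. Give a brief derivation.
S_n ~ 5 · n^12 · (log n)^4 / 12

By integral comparison, S_n = ∫_1^n 5 · x^11 · (log x)^4 dx + O(n^11 · (log n)^4). For the integral, the leading term of ∫_1^n x^11 (log x)^4 dx is n^12/12 · (log n)^4 (by repeated integration by parts; each step lowers the log-exponent and produces a relatively O(1/log n) correction). Hence S_n ~ 5 · n^12 · (log n)^4 / 12.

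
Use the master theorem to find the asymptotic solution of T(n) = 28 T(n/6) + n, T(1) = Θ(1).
T(n) = Θ(n^(log_6 28))

Master theorem: compare f(n) = n to n^(log_6 28) where log_6 28 ≈ 1.860. Since 1 < log_6 28, we have f(n) = O(n^(log_6 28 − ε)) for some ε > 0 — Case 1. Hence T(n) = Θ(n^(log_6 28)).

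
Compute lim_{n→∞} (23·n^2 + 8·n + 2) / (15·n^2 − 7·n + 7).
lim = 23/15

For large n the leading n^2 terms dominate both numerator and denominator. Dividing top and bottom by n^2, every other term tends to 0, leaving 23/15.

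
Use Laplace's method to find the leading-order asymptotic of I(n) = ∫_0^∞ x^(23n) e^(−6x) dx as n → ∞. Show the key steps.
I(n) ~ (sqrt(2π·23n) / 6) · (23n/(6e))^(23n)

Write the integrand as exp(23n ln x − 6x) and set f(x) = 23n ln x − 6x. Then f'(x) = 23n/x − 6 = 0 at x* = 23n/6, and f''(x*) = −23n/x*^2 = −6^2/(23n). Laplace's method (interior maximum) gives
  I(n) ~ e^(f(x*)) · sqrt(2π / |f''(x*)|)
        = exp(23n ln(23n/6) − 23n) · sqrt(2π · 23n / 6^2)
        = (23n/6)^(23n) e^(−23n) · sqrt(2π·23n) / 6
        = (sqrt(2π·23n) / 6) · (23n/(6e))^(23n).
This matches Γ(23n+1)/6^(23n+1) with Stirling applied to Γ.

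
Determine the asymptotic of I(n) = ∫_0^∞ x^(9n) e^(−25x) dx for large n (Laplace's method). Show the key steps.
I(n) ~ (sqrt(2π·9n) / 25) · (9n/(25e))^(9n)

Write the integrand as exp(9n ln x − 25x) and set f(x) = 9n ln x − 25x. Then f'(x) = 9n/x − 25 = 0 at x* = 9n/25, and f''(x*) = −9n/x*^2 = −25^2/(9n). Laplace's method (interior maximum) gives
  I(n) ~ e^(f(x*)) · sqrt(2π / |f''(x*)|)
        = exp(9n ln(9n/25) − 9n) · sqrt(2π · 9n / 25^2)
        = (9n/25)^(9n) e^(−9n) · sqrt(2π·9n) / 25
        = (sqrt(2π·9n) / 25) · (9n/(25e))^(9n).
This matches Γ(9n+1)/25^(9n+1) with Stirling applied to Γ.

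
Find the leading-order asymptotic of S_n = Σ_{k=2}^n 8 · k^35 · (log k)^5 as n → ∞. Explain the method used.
S_n ~ 2 · n^36 · (log n)^5 / 9

By integral comparison, S_n = ∫_1^n 8 · x^35 · (log x)^5 dx + O(n^35 · (log n)^5). For the integral, the leading term of ∫_1^n x^35 (log x)^5 dx is n^36/36 · (log n)^5 (by repeated integration by parts; each step lowers the log-exponent and produces a relatively O(1/log n) correction). Hence S_n ~ 2 · n^36 · (log n)^5 / 9.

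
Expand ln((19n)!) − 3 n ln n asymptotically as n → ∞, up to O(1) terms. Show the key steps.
ln((19n)!) − 3 n ln n = 16 n ln n + 19(ln 19 − 1) n + (1/2) ln(2π·19n) + O(1/n)

Stirling: ln((19n)!) = 19n ln(19n) − 19n + (1/2) ln(2π·19n) + O(1/n).
Expand 19n ln(19n) = 19n (ln n + ln 19) = 19n ln n + 19n ln 19.
Subtract 3n ln n: leading term is (19 − 3) n ln n = 16 n ln n. The next term is 19n ln 19 − 19n = 19(ln 19 − 1) n. Then the (1/2) ln(2π·19n) correction.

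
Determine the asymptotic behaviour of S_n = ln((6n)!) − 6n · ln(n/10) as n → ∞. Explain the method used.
S_n ~ 6n · (ln 60 − 1) + O(ln n)

Stirling: ln((6n)!) = 6n ln(6n) − 6n + O(ln n).
  S_n = 6n ln(6n) − 6n − 6n ln(n/10) + O(ln n)
      = 6n ln(6n) − 6n ln n + 6n ln 10 − 6n + O(ln n)
      = 6n ln 6 + 6n ln 10 − 6n + O(ln n)
      = 6n (ln 60 − 1) + O(ln n).
Numerically ln(60) − 1 ≈ 3.0943.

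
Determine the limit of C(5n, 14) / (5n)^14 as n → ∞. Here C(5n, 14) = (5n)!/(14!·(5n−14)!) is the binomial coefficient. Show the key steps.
lim = 1/14! = 1/87178291200

With N = 5n → ∞: C(N, 14) / N^14 = [N(N−1)…(N−13)] / (14! · N^14) = (1/14!) · 1 · (1 − 1/(5n)) · … · (1 − 13/(5n)). Each factor → 1 as N → ∞, so the limit is 1/14! = 1/87178291200.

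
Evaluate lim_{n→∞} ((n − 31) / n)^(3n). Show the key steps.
lim = e^(−93)

Rewrite as (1 − 31/n)^(3n). By the standard limit (1 + x/n)^n → e^x, we have (1 − 31/n)^n → e^(−31), and raising to the 3rd power gives e^(−93).
More precisely, ln[(1 − 31/n)^(3n)] = 3n · ln(1 − 31/n) = 3n · (-31/n + O(1/n^2)) = -93 + O(1/n) → -93.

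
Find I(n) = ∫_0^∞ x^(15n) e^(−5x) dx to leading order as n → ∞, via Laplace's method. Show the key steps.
I(n) ~ (sqrt(2π·15n) / 5) · (15n/(5e))^(15n)

Write the integrand as exp(15n ln x − 5x) and set f(x) = 15n ln x − 5x. Then f'(x) = 15n/x − 5 = 0 at x* = 15n/5, and f''(x*) = −15n/x*^2 = −5^2/(15n). Laplace's method (interior maximum) gives
  I(n) ~ e^(f(x*)) · sqrt(2π / |f''(x*)|)
        = exp(15n ln(15n/5) − 15n) · sqrt(2π · 15n / 5^2)
        = (15n/5)^(15n) e^(−15n) · sqrt(2π·15n) / 5
        = (sqrt(2π·15n) / 5) · (15n/(5e))^(15n).
This matches Γ(15n+1)/5^(15n+1) with Stirling applied to Γ.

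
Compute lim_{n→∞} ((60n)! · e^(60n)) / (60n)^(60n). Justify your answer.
lim = ∞

Stirling: (60n)! ~ sqrt(2π·60n) · (60n/e)^(60n). Hence
  (60n)! · e^(60n) / (60n)^(60n) ~ sqrt(2π·60n) = sqrt(2π·60) · sqrt(n) → ∞.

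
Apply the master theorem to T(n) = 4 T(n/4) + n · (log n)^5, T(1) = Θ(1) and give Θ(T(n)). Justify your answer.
T(n) = Θ(n · (log n)^6)

Here log_4 4 = 1 and f(n) = n · (log n)^5 = Θ(n^(log_4 4) · (log n)^5). This is the extended Case 2 of the master theorem (f matches the critical exponent up to log factors), giving T(n) = Θ(n^(log_4 4) · (log n)^(5+1)) = Θ(n · (log n)^6).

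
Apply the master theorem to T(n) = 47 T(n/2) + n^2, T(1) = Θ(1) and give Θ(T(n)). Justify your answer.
T(n) = Θ(n^(log_2 47))

Master theorem: compare f(n) = n^2 to n^(log_2 47) where log_2 47 ≈ 5.555. Since 2 < log_2 47, we have f(n) = O(n^(log_2 47 − ε)) for some ε > 0 — Case 1. Hence T(n) = Θ(n^(log_2 47)).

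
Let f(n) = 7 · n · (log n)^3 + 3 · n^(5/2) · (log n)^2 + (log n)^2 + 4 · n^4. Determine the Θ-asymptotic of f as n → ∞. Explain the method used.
f(n) ∈ Θ(n^4)

Compare the terms by growth order. For large n, n^a · (log n)^b dominates n^a' · (log n)^b' iff a > a', or (a = a' and b > b'). Ranking the 4 terms shows the dominant one is 4 · n^4. Hence f(n) ∈ Θ(n^4).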